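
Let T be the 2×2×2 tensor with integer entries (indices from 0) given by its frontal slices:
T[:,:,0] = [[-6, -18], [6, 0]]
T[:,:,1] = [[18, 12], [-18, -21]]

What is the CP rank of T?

2

Lower bound: the mode-3 unfolding of T (rows indexed by k, columns by (i,j) = (0,0), (0,1), (1,0), (1,1)) is [[-6, -18, 6, 0], [18, 12, -18, -21]].
There the 2×2 minor on rows k ∈ {0, 1}, columns (i,j) ∈ {(0,0), (0,1)} is det [[-6, -18], [18, 12]] = 252 ≠ 0, so this unfolding has rank ≥ 2; CP rank is at least every unfolding rank, so rank(T) ≥ 2. (Flattening ranks never certify an upper bound on CP rank; for that we must actually write T with 2 rank-1 terms.)
Upper bound — finding two terms. Write S_k = T[:,:,k] for the frontal slices: S₀ = [[-6, -18], [6, 0]], S₁ = [[18, 12], [-18, -21]].
If T = a₁ ⊗ b₁ ⊗ c₁ + a₂ ⊗ b₂ ⊗ c₂ then each S_k = c₁[k]·a₁b₁ᵀ + c₂[k]·a₂b₂ᵀ. S₀ and S₁ are linearly independent, so a₁b₁ᵀ and a₂b₂ᵀ must span the same plane of matrices: they are the rank-1 matrices of the form x·S₀ + y·S₁.
det(x·S₀ + y·S₁) is 108·x² − 270·xy − 162·y² = 54·(x − 3·y)(2·x + y), vanishing at (x:y) = (3:1) and (1:-2).
M₁ = 3·S₀ + S₁ = [[0, -42], [0, -21]] = (-21)·[2, 1][0, 1]ᵀ and M₂ = S₀ − 2·S₁ = [[-42, -42], [42, 42]] = (-42)·[1, -1][1, 1]ᵀ, so take a₁ = [2, 1], b₁ = [0, 1], a₂ = [1, -1], b₂ = [1, 1].
Each slice is an integer combination of E₁ = a₁b₁ᵀ and E₂ = a₂b₂ᵀ: S₀ = −6·E₁ − 6·E₂, S₁ = −3·E₁ + 18·E₂; reading off coefficients, c₁ = [-6, -3] and c₂ = [-6, 18].
Hence T = [2, 1] ⊗ [0, 1] ⊗ [-6, -3] + [1, -1] ⊗ [1, 1] ⊗ [-6, 18], so rank(T) ≤ 2.
These bounds meet, so rank(T) = 2.
Check entry T[1,0,1] = -18: (1)·(0)·(-3) + (-1)·(1)·(18) = -18.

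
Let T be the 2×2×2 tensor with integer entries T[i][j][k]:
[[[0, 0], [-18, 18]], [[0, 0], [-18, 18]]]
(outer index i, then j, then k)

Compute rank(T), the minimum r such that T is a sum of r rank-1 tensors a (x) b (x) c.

Lower bound: T ≠ 0 (e.g. T[0,1,0] = -18), so rank(T) ≥ 1.
Upper bound: if T = a (x) b (x) c then every fibre of T is a multiple of the corresponding factor, so read the factors off the fibres through the nonzero entry T[0,1,0] = -18.
The mode-1 fibre T[:,1,0] = [-18, -18] gives a = [1, 1] (primitive direction); the mode-2 fibre T[0,:,0] = [0, -18] gives b = [0, 1]; then c[k] = T[0,1,k] / (a[0]·b[1]) = [-18, 18] / 1 = [-18, 18].
Expanding [1, 1] (x) [0, 1] (x) [-18, 18] reproduces all 8 entries of T, so T = [1, 1] (x) [0, 1] (x) [-18, 18] and rank(T) ≤ 1.
These bounds meet, so rank(T) = 1.
Check entry T[1,1,1] = 18: (1)·(1)·(18) = 18.

1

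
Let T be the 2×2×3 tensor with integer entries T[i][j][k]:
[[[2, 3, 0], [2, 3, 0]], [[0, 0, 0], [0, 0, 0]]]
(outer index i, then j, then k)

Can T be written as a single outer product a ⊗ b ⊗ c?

Yes

If T = a ⊗ b ⊗ c then every fibre of T is a multiple of the corresponding factor, so read the factors off the fibres through the nonzero entry T[0,0,0] = 2.
The mode-1 fibre T[:,0,0] = [2, 0] gives a = [1, 0] (primitive direction); the mode-2 fibre T[0,:,0] = [2, 2] gives b = [1, 1]; then c[k] = T[0,0,k] / (a[0]·b[0]) = [2, 3, 0] / 1 = [2, 3, 0].
Expanding [1, 0] ⊗ [1, 1] ⊗ [2, 3, 0] reproduces all 12 entries of T, so T = [1, 0] ⊗ [1, 1] ⊗ [2, 3, 0] and rank(T) ≤ 1.
Equivalently every frontal slice T[:,:,k] is c[k] times the rank-1 matrix [1, 0] ⊗ [1, 1]. So T has rank 1 (it is nonzero).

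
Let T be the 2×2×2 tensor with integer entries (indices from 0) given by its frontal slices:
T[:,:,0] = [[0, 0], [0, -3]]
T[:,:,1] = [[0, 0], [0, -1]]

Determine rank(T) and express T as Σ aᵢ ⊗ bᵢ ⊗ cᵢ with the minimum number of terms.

Lower bound: T ≠ 0 (e.g. T[1,1,0] = -3), so rank(T) ≥ 1.
Upper bound: the mode-1 fibre T[:,1,0] = [0, -3] gives a = [0, 1] (primitive direction); the mode-2 fibre T[1,:,0] = [0, -3] gives b = [0, 1]; then c[k] = T[1,1,k] / (a[1]·b[1]) = [-3, -1] / 1 = [-3, -1].
Expanding [0, 1] ⊗ [0, 1] ⊗ [-3, -1] reproduces all 8 entries of T, so T = [0, 1] ⊗ [0, 1] ⊗ [-3, -1] and rank(T) ≤ 1.
These bounds meet, so rank(T) = 1.

rank(T) = 1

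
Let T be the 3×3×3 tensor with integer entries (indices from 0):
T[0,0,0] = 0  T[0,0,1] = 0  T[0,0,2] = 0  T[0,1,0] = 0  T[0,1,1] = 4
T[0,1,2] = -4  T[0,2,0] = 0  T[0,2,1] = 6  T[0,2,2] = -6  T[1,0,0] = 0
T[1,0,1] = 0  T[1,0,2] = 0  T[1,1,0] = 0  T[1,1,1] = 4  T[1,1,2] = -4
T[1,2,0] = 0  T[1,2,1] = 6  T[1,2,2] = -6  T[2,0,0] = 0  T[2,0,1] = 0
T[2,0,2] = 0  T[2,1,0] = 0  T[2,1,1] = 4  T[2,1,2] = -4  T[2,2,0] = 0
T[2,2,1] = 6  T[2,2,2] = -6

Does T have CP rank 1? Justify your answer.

Yes

If T = a (x) b (x) c then every fibre of T is a multiple of the corresponding factor, so read the factors off the fibres through the nonzero entry T[0,1,1] = 4.
The mode-1 fibre T[:,1,1] = [4, 4, 4] gives a = [1, 1, 1] (primitive direction); the mode-2 fibre T[0,:,1] = [0, 4, 6] gives b = [0, 2, 3]; then c[k] = T[0,1,k] / (a[0]·b[1]) = [0, 4, -4] / 2 = [0, 2, -2].
Expanding [1, 1, 1] (x) [0, 2, 3] (x) [0, 2, -2] reproduces all 27 entries of T, so T = [1, 1, 1] (x) [0, 2, 3] (x) [0, 2, -2] and rank(T) ≤ 1.
Equivalently every frontal slice T[:,:,k] is c[k] times the rank-1 matrix [1, 1, 1] (x) [0, 2, 3]. So T has rank 1 (it is nonzero).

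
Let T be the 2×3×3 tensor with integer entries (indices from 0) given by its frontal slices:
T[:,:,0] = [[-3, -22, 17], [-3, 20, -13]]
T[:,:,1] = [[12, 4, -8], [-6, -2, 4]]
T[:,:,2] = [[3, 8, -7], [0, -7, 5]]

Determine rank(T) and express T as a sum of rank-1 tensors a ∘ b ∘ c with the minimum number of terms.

Lower bound: the mode-3 unfolding of T (rows indexed by k, columns by (i,j) = (0,0), (0,1), (0,2), (1,0), (1,1), (1,2)) is [[-3, -22, 17, -3, 20, -13], [12, 4, -8, -6, -2, 4], [3, 8, -7, 0, -7, 5]].
There the 2×2 minor on rows k ∈ {0, 1}, columns (i,j) ∈ {(0,0), (0,1)} is det [[-3, -22], [12, 4]] = 252 ≠ 0, so this unfolding has rank ≥ 2; CP rank is at least every unfolding rank, so rank(T) ≥ 2. (Flattening ranks never certify an upper bound on CP rank; for that we must actually write T with 2 rank-1 terms.)
Upper bound — finding two terms. Write S_k = T[:,:,k] for the frontal slices: S₀ = [[-3, -22, 17], [-3, 20, -13]], S₁ = [[12, 4, -8], [-6, -2, 4]], S₂ = [[3, 8, -7], [0, -7, 5]].
If T = a₁ ∘ b₁ ∘ c₁ + a₂ ∘ b₂ ∘ c₂ then each S_k = c₁[k]·a₁b₁ᵀ + c₂[k]·a₂b₂ᵀ. S₀ and S₁ are linearly independent, so a₁b₁ᵀ and a₂b₂ᵀ must span the same plane of matrices: they are the rank-1 matrices of the form x·S₀ + y·S₁.
The 2×2 minor of x·S₀ + y·S₁ on rows {0,1}, columns {0,1} is −126·x² + 126·xy = (-126)·(x − y)(x), vanishing at (x:y) = (1:1) and (0:1).
M₁ = S₀ + S₁ = [[9, -18, 9], [-9, 18, -9]] = 9·[1, -1][1, -2, 1]ᵀ and M₂ = S₁ = [[12, 4, -8], [-6, -2, 4]] = 2·[2, -1][3, 1, -2]ᵀ, so take a₁ = [1, -1], b₁ = [1, -2, 1], a₂ = [2, -1], b₂ = [3, 1, -2].
Each slice is an integer combination of E₁ = a₁b₁ᵀ and E₂ = a₂b₂ᵀ: S₀ = 9·E₁ − 2·E₂, S₁ = 2·E₂, S₂ = −3·E₁ + E₂; reading off coefficients, c₁ = [9, 0, -3] and c₂ = [-2, 2, 1].
Hence T = [1, -1] ∘ [1, -2, 1] ∘ [9, 0, -3] + [2, -1] ∘ [3, 1, -2] ∘ [-2, 2, 1], so rank(T) ≤ 2.
These bounds meet, so rank(T) = 2.
Check entry T[1,1,1] = -2: (-1)·(-2)·(0) + (-1)·(1)·(2) = -2.

rank(T) = 2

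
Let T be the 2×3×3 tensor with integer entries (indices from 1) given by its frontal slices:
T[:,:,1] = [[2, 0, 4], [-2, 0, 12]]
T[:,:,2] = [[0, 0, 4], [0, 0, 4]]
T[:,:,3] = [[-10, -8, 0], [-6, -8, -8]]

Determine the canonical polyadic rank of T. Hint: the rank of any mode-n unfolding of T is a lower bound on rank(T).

Lower bound: the mode-2 unfolding of T (rows indexed by j, columns by (i,k) = (1,1), (1,2), (1,3), (2,1), (2,2), (2,3)) is [[2, 0, -10, -2, 0, -6], [0, 0, -8, 0, 0, -8], [4, 4, 0, 12, 4, -8]].
There the 3×3 minor on rows j ∈ {1, 2, 3}, columns (i,k) ∈ {(1,1), (1,2), (1,3)} is det [[2, 0, -10], [0, 0, -8], [4, 4, 0]] = 64 ≠ 0, so this unfolding has rank ≥ 3; CP rank is at least every unfolding rank, so rank(T) ≥ 3. (Unfolding ranks only ever bound the CP rank from below — rank(T) can be strictly larger than all of them — so the matching upper bound has to come from an explicit 3-term decomposition.)
Upper bound: T is a sum of 3 rank-1 terms, T = (1, -1) (x) (1, 0, -2) (x) (2, 0, -2) + (1, 1) (x) (0, 0, 1) (x) (8, 4, 4) + (1, 1) (x) (1, 1, 1) (x) (0, 0, -8) (one valid choice — decompositions are not unique — normalised so each a, b is primitive with positive first nonzero entry; check it by expanding all entries), so rank(T) ≤ 3.
These bounds meet, so rank(T) = 3.
Check entry T[2,2,2] = 0: (-1)·(0)·(0) + (1)·(0)·(4) + (1)·(1)·(0) = 0.

3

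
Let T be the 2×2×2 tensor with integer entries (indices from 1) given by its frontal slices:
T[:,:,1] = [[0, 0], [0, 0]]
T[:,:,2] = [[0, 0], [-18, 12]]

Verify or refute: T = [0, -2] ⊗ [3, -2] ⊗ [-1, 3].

No

Reconstruct entry (2,1,1) from the claimed factors: Σₗ aₗ[2]bₗ[1]cₗ[1] = (-2)·(3)·(-1) = 6, but T[2,1,1] = 0. The claim is false.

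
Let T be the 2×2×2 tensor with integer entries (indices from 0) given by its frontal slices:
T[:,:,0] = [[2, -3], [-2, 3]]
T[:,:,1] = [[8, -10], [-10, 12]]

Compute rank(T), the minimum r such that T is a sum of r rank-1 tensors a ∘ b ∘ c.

Lower bound: the mode-2 unfolding of T (rows indexed by j, columns by (i,k) = (0,0), (0,1), (1,0), (1,1)) is [[2, 8, -2, -10], [-3, -10, 3, 12]].
There the 2×2 minor on rows j ∈ {0, 1}, columns (i,k) ∈ {(0,0), (0,1)} is det [[2, 8], [-3, -10]] = 4 ≠ 0, so this unfolding has rank ≥ 2; CP rank is at least every unfolding rank, so rank(T) ≥ 2. (Flattening ranks never certify an upper bound on CP rank; for that we must actually write T with 2 rank-1 terms.)
Upper bound — finding two terms. Write S_k = T[:,:,k] for the frontal slices: S₀ = [[2, -3], [-2, 3]], S₁ = [[8, -10], [-10, 12]].
If T = a₁ ∘ b₁ ∘ c₁ + a₂ ∘ b₂ ∘ c₂ then each S_k = c₁[k]·a₁b₁ᵀ + c₂[k]·a₂b₂ᵀ. S₀ and S₁ are linearly independent, so a₁b₁ᵀ and a₂b₂ᵀ must span the same plane of matrices: they are the rank-1 matrices of the form x·S₀ + y·S₁.
det(x·S₀ + y·S₁) is −2·xy − 4·y² = (-2)·(x + 2·y)(y), vanishing at (x:y) = (2:-1) and (1:0).
M₁ = 2·S₀ − S₁ = [[-4, 4], [6, -6]] = (-2)·(2, -3)(1, -1)ᵀ and M₂ = S₀ = [[2, -3], [-2, 3]] = (1, -1)(2, -3)ᵀ, so take a₁ = (2, -3), b₁ = (1, -1), a₂ = (1, -1), b₂ = (2, -3).
Each slice is an integer combination of E₁ = a₁b₁ᵀ and E₂ = a₂b₂ᵀ: S₀ = E₂, S₁ = 2·E₁ + 2·E₂; reading off coefficients, c₁ = (0, 2) and c₂ = (1, 2).
Hence T = (2, -3) ∘ (1, -1) ∘ (0, 2) + (1, -1) ∘ (2, -3) ∘ (1, 2), so rank(T) ≤ 2.
These bounds meet, so rank(T) = 2.
Check entry T[1,1,0] = 3: (-3)·(-1)·(0) + (-1)·(-3)·(1) = 3.

2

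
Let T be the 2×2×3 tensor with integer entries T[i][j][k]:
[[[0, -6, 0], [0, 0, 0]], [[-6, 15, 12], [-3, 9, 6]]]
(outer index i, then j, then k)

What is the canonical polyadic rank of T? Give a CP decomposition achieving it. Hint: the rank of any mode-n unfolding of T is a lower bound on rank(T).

Lower bound: the mode-3 unfolding of T (rows indexed by k, columns by (i,j) = (0,0), (0,1), (1,0), (1,1)) is [[0, 0, -6, -3], [-6, 0, 15, 9], [0, 0, 12, 6]].
There the 2×2 minor on rows k ∈ {0, 1}, columns (i,j) ∈ {(0,0), (1,0)} is det [[0, -6], [-6, 15]] = -36 ≠ 0, so this unfolding has rank ≥ 2; CP rank is at least every unfolding rank, so rank(T) ≥ 2. (This is only a lower bound: in general the CP rank may exceed every unfolding rank, so we still need to exhibit 2 rank-1 terms summing to T.)
Upper bound — finding two terms. Write S_k = T[:,:,k] for the frontal slices: S₀ = [[0, 0], [-6, -3]], S₁ = [[-6, 0], [15, 9]], S₂ = [[0, 0], [12, 6]].
If T = a₁ ⊗ b₁ ⊗ c₁ + a₂ ⊗ b₂ ⊗ c₂ then each S_k = c₁[k]·a₁b₁ᵀ + c₂[k]·a₂b₂ᵀ. S₀ and S₁ are linearly independent, so a₁b₁ᵀ and a₂b₂ᵀ must span the same plane of matrices: they are the rank-1 matrices of the form x·S₀ + y·S₁.
det(x·S₀ + y·S₁) is 18·xy − 54·y² = 18·(x − 3·y)(y), vanishing at (x:y) = (3:1) and (1:0).
M₁ = 3·S₀ + S₁ = [[-6, 0], [-3, 0]] = (-3)·[2, 1][1, 0]ᵀ and M₂ = S₀ = [[0, 0], [-6, -3]] = (-3)·[0, 1][2, 1]ᵀ, so take a₁ = [2, 1], b₁ = [1, 0], a₂ = [0, 1], b₂ = [2, 1].
Each slice is an integer combination of E₁ = a₁b₁ᵀ and E₂ = a₂b₂ᵀ: S₀ = −3·E₂, S₁ = −3·E₁ + 9·E₂, S₂ = 6·E₂; reading off coefficients, c₁ = [0, -3, 0] and c₂ = [-3, 9, 6].
Hence T = [2, 1] ⊗ [1, 0] ⊗ [0, -3, 0] + [0, 1] ⊗ [2, 1] ⊗ [-3, 9, 6], so rank(T) ≤ 2.
These bounds meet, so rank(T) = 2.

rank(T) = 2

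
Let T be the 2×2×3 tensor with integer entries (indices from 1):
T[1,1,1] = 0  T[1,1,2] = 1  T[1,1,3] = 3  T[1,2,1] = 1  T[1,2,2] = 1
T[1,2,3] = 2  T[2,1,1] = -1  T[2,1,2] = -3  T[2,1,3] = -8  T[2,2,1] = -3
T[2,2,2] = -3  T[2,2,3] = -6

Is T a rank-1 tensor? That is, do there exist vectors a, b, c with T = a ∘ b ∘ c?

No

The mode-3 unfolding of T (rows indexed by k, columns by (i,j) = (1,1), (1,2), (2,1), (2,2)) is [[0, 1, -1, -3], [1, 1, -3, -3], [3, 2, -8, -6]].
There the 2×2 minor on rows k ∈ {1, 2}, columns (i,j) ∈ {(1,1), (1,2)} is det [[0, 1], [1, 1]] = -1 ≠ 0, so this unfolding has rank ≥ 2; CP rank is at least every unfolding rank, so rank(T) ≥ 2.
In particular rank(T) ≥ 2 > 1, so T is not rank-1.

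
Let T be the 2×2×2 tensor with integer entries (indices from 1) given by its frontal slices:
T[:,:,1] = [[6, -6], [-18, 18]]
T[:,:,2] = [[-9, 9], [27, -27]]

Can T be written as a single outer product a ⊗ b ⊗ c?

If T = a ⊗ b ⊗ c then every fibre of T is a multiple of the corresponding factor, so read the factors off the fibres through the nonzero entry T[1,1,1] = 6.
The mode-1 fibre T[:,1,1] = [6, -18] gives a = [1, -3] (primitive direction); the mode-2 fibre T[1,:,1] = [6, -6] gives b = [1, -1]; then c[k] = T[1,1,k] / (a[1]·b[1]) = [6, -9] / 1 = [6, -9].
Expanding [1, -3] ⊗ [1, -1] ⊗ [6, -9] reproduces all 8 entries of T, so T = [1, -3] ⊗ [1, -1] ⊗ [6, -9] and rank(T) ≤ 1.
Equivalently every frontal slice T[:,:,k] is c[k] times the rank-1 matrix [1, -3] ⊗ [1, -1]. So T has rank 1 (it is nonzero).

Yes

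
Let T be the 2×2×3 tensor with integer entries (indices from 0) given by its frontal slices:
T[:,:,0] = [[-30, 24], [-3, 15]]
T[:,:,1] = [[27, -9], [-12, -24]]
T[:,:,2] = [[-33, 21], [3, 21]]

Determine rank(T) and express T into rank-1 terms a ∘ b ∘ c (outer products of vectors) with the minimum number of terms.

Lower bound: in the mode-2 unfolding of T (rows indexed by j, columns by (i,k)) the 2×2 minor on rows j ∈ {0, 1}, columns (i,k) ∈ {(0,0), (0,1)} is det [[-30, 27], [24, -9]] = -378 ≠ 0, so that unfolding has rank ≥ 2 and hence rank(T) ≥ 2 (CP rank is at least every unfolding rank, though it can be larger).
Upper bound: with S_k = T[:,:,k], the two rank-1 terms a₁b₁ᵀ, a₂b₂ᵀ are the rank-1 members of the pencil x·S₀ + y·S₁.
det(x·S₀ + y·S₁) is −378·x² + 1386·xy − 756·y² = (-126)·(x − 3·y)(3·x − 2·y), vanishing at (x:y) = (3:1) and (2:3).
M₁ = 3·S₀ + S₁ = [[-63, 63], [-21, 21]] = (-21)·[3, 1][1, -1]ᵀ and M₂ = 2·S₀ + 3·S₁ = [[21, 21], [-42, -42]] = 21·[1, -2][1, 1]ᵀ, so take a₁ = [3, 1], b₁ = [1, -1], a₂ = [1, -2], b₂ = [1, 1].
Each slice is an integer combination of E₁ = a₁b₁ᵀ and E₂ = a₂b₂ᵀ: S₀ = −9·E₁ − 3·E₂, S₁ = 6·E₁ + 9·E₂, S₂ = −9·E₁ − 6·E₂; reading off coefficients, c₁ = [-9, 6, -9] and c₂ = [-3, 9, -6].
Hence T = [3, 1] ∘ [1, -1] ∘ [-9, 6, -9] + [1, -2] ∘ [1, 1] ∘ [-3, 9, -6], so rank(T) ≤ 2.
These bounds meet, so rank(T) = 2.

rank(T) = 2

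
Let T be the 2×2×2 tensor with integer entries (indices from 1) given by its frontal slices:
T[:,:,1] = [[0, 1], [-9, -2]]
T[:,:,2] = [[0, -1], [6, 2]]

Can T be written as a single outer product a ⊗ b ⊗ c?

No

The mode-3 unfolding of T (rows indexed by k, columns by (i,j) = (1,1), (1,2), (2,1), (2,2)) is [[0, 1, -9, -2], [0, -1, 6, 2]].
There the 2×2 minor on rows k ∈ {1, 2}, columns (i,j) ∈ {(1,2), (2,1)} is det [[1, -9], [-1, 6]] = -3 ≠ 0, so this unfolding has rank ≥ 2; CP rank is at least every unfolding rank, so rank(T) ≥ 2.
In particular rank(T) ≥ 2 > 1, so T is not rank-1.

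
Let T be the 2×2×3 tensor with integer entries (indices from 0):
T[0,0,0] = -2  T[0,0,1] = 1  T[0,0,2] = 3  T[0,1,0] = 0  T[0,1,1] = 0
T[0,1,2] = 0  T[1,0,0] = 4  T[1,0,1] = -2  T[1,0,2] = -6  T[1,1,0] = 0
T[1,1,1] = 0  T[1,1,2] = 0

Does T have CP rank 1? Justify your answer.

Yes

If T = a ⊗ b ⊗ c then every fibre of T is a multiple of the corresponding factor, so read the factors off the fibres through the nonzero entry T[0,0,0] = -2.
The mode-1 fibre T[:,0,0] = [-2, 4] gives a = [1, -2] (primitive direction); the mode-2 fibre T[0,:,0] = [-2, 0] gives b = [1, 0]; then c[k] = T[0,0,k] / (a[0]·b[0]) = [-2, 1, 3] / 1 = [-2, 1, 3].
Expanding [1, -2] ⊗ [1, 0] ⊗ [-2, 1, 3] reproduces all 12 entries of T, so T = [1, -2] ⊗ [1, 0] ⊗ [-2, 1, 3] and rank(T) ≤ 1.
Equivalently every frontal slice T[:,:,k] is c[k] times the rank-1 matrix [1, -2] ⊗ [1, 0]. So T has rank 1 (it is nonzero).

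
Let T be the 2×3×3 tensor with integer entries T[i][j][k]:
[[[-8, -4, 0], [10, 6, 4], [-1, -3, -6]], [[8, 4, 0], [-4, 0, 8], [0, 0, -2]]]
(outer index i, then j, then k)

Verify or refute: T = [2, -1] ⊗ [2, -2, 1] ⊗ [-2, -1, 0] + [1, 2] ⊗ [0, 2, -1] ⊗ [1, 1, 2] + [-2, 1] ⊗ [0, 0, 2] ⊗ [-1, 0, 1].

Reconstruct entry (1,0,0) from the claimed factors: Σₗ aₗ[1]bₗ[0]cₗ[0] = (-1)·(2)·(-2) + (2)·(0)·(1) + (1)·(0)·(-1) = 4, but T[1,0,0] = 8. The claim is false.

No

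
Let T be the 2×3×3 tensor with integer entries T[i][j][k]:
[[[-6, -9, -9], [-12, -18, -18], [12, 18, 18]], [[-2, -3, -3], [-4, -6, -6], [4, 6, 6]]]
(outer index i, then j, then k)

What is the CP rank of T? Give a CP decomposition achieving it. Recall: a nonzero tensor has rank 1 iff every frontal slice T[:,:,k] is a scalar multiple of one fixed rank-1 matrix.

Lower bound: T ≠ 0 (e.g. T[0,0,0] = -6), so rank(T) ≥ 1.
Upper bound: if T = a (x) b (x) c then every fibre of T is a multiple of the corresponding factor, so read the factors off the fibres through the nonzero entry T[0,0,0] = -6.
The mode-1 fibre T[:,0,0] = [-6, -2] gives a = [3, 1] (primitive direction); the mode-2 fibre T[0,:,0] = [-6, -12, 12] gives b = [1, 2, -2]; then c[k] = T[0,0,k] / (a[0]·b[0]) = [-6, -9, -9] / 3 = [-2, -3, -3].
Expanding [3, 1] (x) [1, 2, -2] (x) [-2, -3, -3] reproduces all 18 entries of T, so T = [3, 1] (x) [1, 2, -2] (x) [-2, -3, -3] and rank(T) ≤ 1.
These bounds meet, so rank(T) = 1.
Check entry T[1,1,1] = -6: (1)·(2)·(-3) = -6.

rank(T) = 1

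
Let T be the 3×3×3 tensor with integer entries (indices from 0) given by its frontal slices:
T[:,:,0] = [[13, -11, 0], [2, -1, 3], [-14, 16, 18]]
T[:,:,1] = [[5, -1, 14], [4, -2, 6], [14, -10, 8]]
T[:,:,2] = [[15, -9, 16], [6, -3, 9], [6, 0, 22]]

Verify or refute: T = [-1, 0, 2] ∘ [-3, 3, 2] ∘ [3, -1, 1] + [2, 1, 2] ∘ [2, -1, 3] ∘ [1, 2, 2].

No

Reconstruct entry (0,0,2) from the claimed factors: Σₗ aₗ[0]bₗ[0]cₗ[2] = (-1)·(-3)·(1) + (2)·(2)·(2) = 11, but T[0,0,2] = 15. The claim is false.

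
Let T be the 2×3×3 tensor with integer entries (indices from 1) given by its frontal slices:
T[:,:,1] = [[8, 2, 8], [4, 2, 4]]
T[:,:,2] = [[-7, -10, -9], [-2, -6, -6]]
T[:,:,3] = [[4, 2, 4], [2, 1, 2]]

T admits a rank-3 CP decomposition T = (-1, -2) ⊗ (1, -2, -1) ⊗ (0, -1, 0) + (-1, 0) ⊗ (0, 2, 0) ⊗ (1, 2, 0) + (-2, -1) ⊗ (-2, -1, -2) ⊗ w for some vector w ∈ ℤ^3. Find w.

Subtract the known terms from T to get the rank-1 residual R = (-2, -1) ⊗ (-2, -1, -2) ⊗ w, so R[i,j,k] = a[i]·b[j]·w[k]. Pick indices with nonzero a[1]·b[1] = (-2)·(-2) = 4. Only the fibre through (1,1,·) is needed: R[1,1,:] = T[1,1,:] − Σₗ aₗ[1]bₗ[1]cₗ = [8, -7, 4] − (-1)·(1)·(0, -1, 0) − (-1)·(0)·(1, 2, 0) = [8, -8, 4]. Then w[k] = R[1,1,k] / 4 for each k, giving w = [8, -8, 4] / 4 = (2, -2, 1).

w = (2, -2, 1)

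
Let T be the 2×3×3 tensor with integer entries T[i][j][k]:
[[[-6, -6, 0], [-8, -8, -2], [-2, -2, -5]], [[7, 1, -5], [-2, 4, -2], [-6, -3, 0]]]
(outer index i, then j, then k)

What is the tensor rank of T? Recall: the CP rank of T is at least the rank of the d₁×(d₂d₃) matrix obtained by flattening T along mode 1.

Lower bound: the mode-3 unfolding of T (rows indexed by k, columns by (i,j) = (0,0), (0,1), (0,2), (1,0), (1,1), (1,2)) is [[-6, -8, -2, 7, -2, -6], [-6, -8, -2, 1, 4, -3], [0, -2, -5, -5, -2, 0]].
There the 3×3 minor on rows k ∈ {0, 1, 2}, columns (i,j) ∈ {(0,0), (0,1), (1,0)} is det [[-6, -8, 7], [-6, -8, 1], [0, -2, -5]] = 72 ≠ 0, so this unfolding has rank ≥ 3; CP rank is at least every unfolding rank, so rank(T) ≥ 3. (Unfolding ranks only ever bound the CP rank from below — rank(T) can be strictly larger than all of them — so the matching upper bound has to come from an explicit 3-term decomposition.)
Upper bound: T is a sum of 3 rank-1 terms, T = [0, 1] ⊗ [2, -2, -1] ⊗ [2, -1, -1] + [1, -1] ⊗ [2, 2, -1] ⊗ [-2, -2, 1] + [2, 1] ⊗ [1, 2, 2] ⊗ [-1, -1, -1] (one valid choice — decompositions are not unique — normalised so each a, b is primitive with positive first nonzero entry; check it by expanding all entries), so rank(T) ≤ 3.
These bounds meet, so rank(T) = 3.
Check entry T[0,2,1] = -2: (0)·(-1)·(-1) + (1)·(-1)·(-2) + (2)·(2)·(-1) = -2.

3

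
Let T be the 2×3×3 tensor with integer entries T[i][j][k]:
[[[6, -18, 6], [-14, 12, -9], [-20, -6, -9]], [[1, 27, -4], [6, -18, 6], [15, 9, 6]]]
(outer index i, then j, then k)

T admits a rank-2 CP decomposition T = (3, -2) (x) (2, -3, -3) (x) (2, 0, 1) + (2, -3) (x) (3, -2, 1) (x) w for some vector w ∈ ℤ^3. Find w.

Subtract the known terms from T to get the rank-1 residual R = (2, -3) (x) (3, -2, 1) (x) w, so R[i,j,k] = a[i]·b[j]·w[k]. Pick indices with nonzero a[0]·b[0] = (2)·(3) = 6. Only the fibre through (0,0,·) is needed: R[0,0,:] = T[0,0,:] − Σₗ aₗ[0]bₗ[0]cₗ = [6, -18, 6] − (3)·(2)·(2, 0, 1) = [-6, -18, 0]. Then w[k] = R[0,0,k] / 6 for each k, giving w = [-6, -18, 0] / 6 = (-1, -3, 0).

w = (-1, -3, 0)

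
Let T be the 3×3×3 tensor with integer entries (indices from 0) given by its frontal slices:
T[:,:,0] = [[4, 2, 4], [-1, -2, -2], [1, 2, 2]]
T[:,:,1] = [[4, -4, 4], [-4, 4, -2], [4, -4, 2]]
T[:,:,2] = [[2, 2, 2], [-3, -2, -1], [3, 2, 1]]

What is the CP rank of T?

3

Lower bound: the mode-2 unfolding of T (rows indexed by j, columns by (i,k) = (0,0), (0,1), (0,2), (1,0), (1,1), (1,2), (2,0), (2,1), (2,2)) is [[4, 4, 2, -1, -4, -3, 1, 4, 3], [2, -4, 2, -2, 4, -2, 2, -4, 2], [4, 4, 2, -2, -2, -1, 2, 2, 1]].
There the 3×3 minor on rows j ∈ {0, 1, 2}, columns (i,k) ∈ {(0,0), (0,1), (1,0)} is det [[4, 4, -1], [2, -4, -2], [4, 4, -2]] = 24 ≠ 0, so this unfolding has rank ≥ 3; CP rank is at least every unfolding rank, so rank(T) ≥ 3. (This is only a lower bound: in general the CP rank may exceed every unfolding rank, so we still need to exhibit 3 rank-1 terms summing to T.)
Upper bound: T is a sum of 3 rank-1 terms, T = (0, 1, -1) ⊗ (1, 0, 0) ⊗ (1, -2, -2) + (1, -1, 1) ⊗ (0, 1, 0) ⊗ (2, -4, 2) + (2, -1, 1) ⊗ (1, 0, 1) ⊗ (2, 2, 1) (one valid choice — decompositions are not unique — normalised so each a, b is primitive with positive first nonzero entry; check it by expanding all entries), so rank(T) ≤ 3.
These bounds meet, so rank(T) = 3.
Check entry T[0,0,0] = 4: (0)·(1)·(1) + (1)·(0)·(2) + (2)·(1)·(2) = 4.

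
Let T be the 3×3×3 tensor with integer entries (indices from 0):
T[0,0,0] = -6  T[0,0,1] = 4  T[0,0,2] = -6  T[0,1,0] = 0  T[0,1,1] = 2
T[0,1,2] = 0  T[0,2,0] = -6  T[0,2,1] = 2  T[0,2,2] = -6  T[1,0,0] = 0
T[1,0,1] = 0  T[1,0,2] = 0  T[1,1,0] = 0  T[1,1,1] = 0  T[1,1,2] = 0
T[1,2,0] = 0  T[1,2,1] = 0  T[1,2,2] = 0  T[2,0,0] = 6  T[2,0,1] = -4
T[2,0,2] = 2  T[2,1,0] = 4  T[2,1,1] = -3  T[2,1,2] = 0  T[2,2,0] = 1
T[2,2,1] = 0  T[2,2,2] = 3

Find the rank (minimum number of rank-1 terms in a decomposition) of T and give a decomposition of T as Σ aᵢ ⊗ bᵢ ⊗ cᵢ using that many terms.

Lower bound: the mode-3 unfolding of T (rows indexed by k, columns by (i,j) = (0,0), (0,1), (0,2), (1,0), (1,1), (1,2), (2,0), (2,1), (2,2)) is [[-6, 0, -6, 0, 0, 0, 6, 4, 1], [4, 2, 2, 0, 0, 0, -4, -3, 0], [-6, 0, -6, 0, 0, 0, 2, 0, 3]].
There the 3×3 minor on rows k ∈ {0, 1, 2}, columns (i,j) ∈ {(0,0), (0,1), (2,0)} is det [[-6, 0, 6], [4, 2, -4], [-6, 0, 2]] = 48 ≠ 0, so this unfolding has rank ≥ 3; CP rank is at least every unfolding rank, so rank(T) ≥ 3. (Flattening ranks never certify an upper bound on CP rank; for that we must actually write T with 3 rank-1 terms.)
Upper bound: T is a sum of 3 rank-1 terms, T = [0, 0, 1] ⊗ [2, 2, -1] ⊗ [1, -1, -1] + [1, 0, 0] ⊗ [1, 2, -1] ⊗ [2, 0, 2] + [2, 0, -1] ⊗ [2, 1, 1] ⊗ [-2, 1, -2] (one valid choice — decompositions are not unique — normalised so each a, b is primitive with positive first nonzero entry; check it by expanding all entries), so rank(T) ≤ 3.
These bounds meet, so rank(T) = 3.

rank(T) = 3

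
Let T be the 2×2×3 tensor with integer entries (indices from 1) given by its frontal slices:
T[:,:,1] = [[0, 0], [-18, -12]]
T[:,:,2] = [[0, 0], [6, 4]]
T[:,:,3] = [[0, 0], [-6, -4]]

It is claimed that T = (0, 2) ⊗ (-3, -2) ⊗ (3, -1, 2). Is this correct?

No

Reconstruct entry (2,1,3) from the claimed factors: Σₗ aₗ[2]bₗ[1]cₗ[3] = (2)·(-3)·(2) = -12, but T[2,1,3] = -6. The claim is false.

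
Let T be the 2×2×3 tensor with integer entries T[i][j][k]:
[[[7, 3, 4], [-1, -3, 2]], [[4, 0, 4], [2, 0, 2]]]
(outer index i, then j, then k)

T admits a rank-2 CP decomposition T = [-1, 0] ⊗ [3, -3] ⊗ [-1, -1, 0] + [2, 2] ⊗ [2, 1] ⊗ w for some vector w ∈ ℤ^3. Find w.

w = [1, 0, 1]

Subtract the known terms from T to get the rank-1 residual R = [2, 2] ⊗ [2, 1] ⊗ w, so R[i,j,k] = a[i]·b[j]·w[k]. Pick indices with nonzero a[0]·b[0] = (2)·(2) = 4. Only the fibre through (0,0,·) is needed: R[0,0,:] = T[0,0,:] − Σₗ aₗ[0]bₗ[0]cₗ = [7, 3, 4] − (-1)·(3)·[-1, -1, 0] = [4, 0, 4]. Then w[k] = R[0,0,k] / 4 for each k, giving w = [4, 0, 4] / 4 = [1, 0, 1].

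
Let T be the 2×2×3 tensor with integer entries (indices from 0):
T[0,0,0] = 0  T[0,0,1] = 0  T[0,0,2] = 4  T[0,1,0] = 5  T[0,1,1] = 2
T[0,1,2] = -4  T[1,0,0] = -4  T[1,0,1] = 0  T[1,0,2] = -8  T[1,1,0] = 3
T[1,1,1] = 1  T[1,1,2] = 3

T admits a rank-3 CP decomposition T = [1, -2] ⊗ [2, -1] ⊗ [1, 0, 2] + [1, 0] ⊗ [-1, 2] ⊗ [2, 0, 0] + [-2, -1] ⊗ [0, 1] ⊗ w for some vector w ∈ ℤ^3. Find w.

Subtract the known terms from T to get the rank-1 residual R = [-2, -1] ⊗ [0, 1] ⊗ w, so R[i,j,k] = a[i]·b[j]·w[k]. Pick indices with nonzero a[0]·b[1] = (-2)·(1) = -2. Only the fibre through (0,1,·) is needed: R[0,1,:] = T[0,1,:] − Σₗ aₗ[0]bₗ[1]cₗ = [5, 2, -4] − (1)·(-1)·[1, 0, 2] − (1)·(2)·[2, 0, 0] = [2, 2, -2]. Then w[k] = R[0,1,k] / -2 for each k, giving w = [2, 2, -2] / -2 = [-1, -1, 1].

w = [-1, -1, 1]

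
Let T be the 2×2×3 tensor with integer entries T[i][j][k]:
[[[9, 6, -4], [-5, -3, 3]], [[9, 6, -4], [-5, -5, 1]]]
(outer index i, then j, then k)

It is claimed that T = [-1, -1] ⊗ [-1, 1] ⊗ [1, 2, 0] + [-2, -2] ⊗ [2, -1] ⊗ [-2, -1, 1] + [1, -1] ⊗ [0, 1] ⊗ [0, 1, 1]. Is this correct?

Yes

Reconstruct entrywise from the claimed factors. For example, T[0,0,1] = 6 and Σₗ aₗ[0]bₗ[0]cₗ[1] = (-1)·(-1)·(2) + (-2)·(2)·(-1) + (1)·(0)·(1) = 6; checking all 12 entries, every one matches. The claim holds.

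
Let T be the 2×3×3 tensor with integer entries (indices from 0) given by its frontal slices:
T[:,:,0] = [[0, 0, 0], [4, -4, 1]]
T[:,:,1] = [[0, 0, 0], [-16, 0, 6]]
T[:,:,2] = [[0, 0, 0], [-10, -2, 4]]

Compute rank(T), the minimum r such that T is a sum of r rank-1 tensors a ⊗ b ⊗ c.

3

Lower bound: in the mode-2 unfolding of T (rows indexed by j, columns by (i,k)) the 3×3 minor on rows j ∈ {0, 1, 2}, columns (i,k) ∈ {(1,0), (1,1), (1,2)} is det [[4, -16, -10], [-4, 0, -2], [1, 6, 4]] = 64 ≠ 0, so that unfolding has rank ≥ 3 and hence rank(T) ≥ 3 (CP rank is at least every unfolding rank, though it can be larger).
Upper bound: T is a sum of 3 rank-1 terms, T = [0, 1] ⊗ [1, -1, 0] ⊗ [4, -8, -4] + [0, 1] ⊗ [1, 1, -1] ⊗ [-2, -4, -2] + [0, 1] ⊗ [2, 2, -1] ⊗ [1, -2, -2] (written with every a and b primitive with positive leading entry and the scale carried by c; CP decompositions are not unique, and this one is verified by expanding entrywise), so rank(T) ≤ 3.
These bounds meet, so rank(T) = 3.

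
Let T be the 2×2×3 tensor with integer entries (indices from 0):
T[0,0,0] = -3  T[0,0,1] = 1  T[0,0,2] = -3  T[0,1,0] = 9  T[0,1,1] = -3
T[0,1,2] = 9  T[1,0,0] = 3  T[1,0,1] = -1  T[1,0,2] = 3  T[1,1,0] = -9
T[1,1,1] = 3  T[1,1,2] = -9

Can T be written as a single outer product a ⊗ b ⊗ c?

Yes

If T = a ⊗ b ⊗ c then every fibre of T is a multiple of the corresponding factor, so read the factors off the fibres through the nonzero entry T[0,0,0] = -3.
The mode-1 fibre T[:,0,0] = [-3, 3] gives a = [1, -1] (primitive direction); the mode-2 fibre T[0,:,0] = [-3, 9] gives b = [1, -3]; then c[k] = T[0,0,k] / (a[0]·b[0]) = [-3, 1, -3] / 1 = [-3, 1, -3].
Expanding [1, -1] ⊗ [1, -3] ⊗ [-3, 1, -3] reproduces all 12 entries of T, so T = [1, -1] ⊗ [1, -3] ⊗ [-3, 1, -3] and rank(T) ≤ 1.
Equivalently every frontal slice T[:,:,k] is c[k] times the rank-1 matrix [1, -1] ⊗ [1, -3]. So T has rank 1 (it is nonzero).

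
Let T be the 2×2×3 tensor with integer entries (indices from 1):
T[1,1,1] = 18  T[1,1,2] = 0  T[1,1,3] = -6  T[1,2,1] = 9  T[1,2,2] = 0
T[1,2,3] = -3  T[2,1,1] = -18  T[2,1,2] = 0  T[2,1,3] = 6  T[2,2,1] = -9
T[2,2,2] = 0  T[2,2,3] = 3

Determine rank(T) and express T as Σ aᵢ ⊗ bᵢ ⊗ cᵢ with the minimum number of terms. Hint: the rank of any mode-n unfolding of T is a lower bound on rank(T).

rank(T) = 1

Lower bound: T ≠ 0 (e.g. T[1,1,1] = 18), so rank(T) ≥ 1.
Upper bound: the mode-1 fibre T[:,1,1] = [18, -18] gives a = [1, -1] (primitive direction); the mode-2 fibre T[1,:,1] = [18, 9] gives b = [2, 1]; then c[k] = T[1,1,k] / (a[1]·b[1]) = [18, 0, -6] / 2 = [9, 0, -3].
Expanding [1, -1] ⊗ [2, 1] ⊗ [9, 0, -3] reproduces all 12 entries of T, so T = [1, -1] ⊗ [2, 1] ⊗ [9, 0, -3] and rank(T) ≤ 1.
These bounds meet, so rank(T) = 1.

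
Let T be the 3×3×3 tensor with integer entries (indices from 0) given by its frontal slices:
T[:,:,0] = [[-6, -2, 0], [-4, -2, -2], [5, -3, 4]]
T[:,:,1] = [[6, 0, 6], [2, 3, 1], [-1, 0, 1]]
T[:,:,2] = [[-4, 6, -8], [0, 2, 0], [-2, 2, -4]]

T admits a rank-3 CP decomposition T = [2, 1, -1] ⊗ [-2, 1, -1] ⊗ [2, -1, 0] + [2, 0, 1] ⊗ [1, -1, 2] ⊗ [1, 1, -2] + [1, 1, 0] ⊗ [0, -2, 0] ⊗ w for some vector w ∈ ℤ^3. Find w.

w = [2, -2, -1]

Subtract the known terms from T to get the rank-1 residual R = [1, 1, 0] ⊗ [0, -2, 0] ⊗ w, so R[i,j,k] = a[i]·b[j]·w[k]. Pick indices with nonzero a[0]·b[1] = (1)·(-2) = -2. Only the fibre through (0,1,·) is needed: R[0,1,:] = T[0,1,:] − Σₗ aₗ[0]bₗ[1]cₗ = [-2, 0, 6] − (2)·(1)·[2, -1, 0] − (2)·(-1)·[1, 1, -2] = [-4, 4, 2]. Then w[k] = R[0,1,k] / -2 for each k, giving w = [-4, 4, 2] / -2 = [2, -2, -1].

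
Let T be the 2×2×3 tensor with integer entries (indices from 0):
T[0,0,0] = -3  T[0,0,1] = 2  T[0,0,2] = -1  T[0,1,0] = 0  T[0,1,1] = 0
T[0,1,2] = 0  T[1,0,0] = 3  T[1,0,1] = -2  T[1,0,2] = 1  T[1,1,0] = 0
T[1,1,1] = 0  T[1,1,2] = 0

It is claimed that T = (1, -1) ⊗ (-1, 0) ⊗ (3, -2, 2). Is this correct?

No

Reconstruct entry (0,0,2) from the claimed factors: Σₗ aₗ[0]bₗ[0]cₗ[2] = (1)·(-1)·(2) = -2, but T[0,0,2] = -1. The claim is false.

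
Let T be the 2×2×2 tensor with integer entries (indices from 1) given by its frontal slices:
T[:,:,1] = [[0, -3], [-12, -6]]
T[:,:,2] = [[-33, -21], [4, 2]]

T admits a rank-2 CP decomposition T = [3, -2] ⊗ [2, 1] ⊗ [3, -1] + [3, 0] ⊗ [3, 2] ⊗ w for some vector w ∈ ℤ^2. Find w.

w = [-2, -3]

Subtract the known terms from T to get the rank-1 residual R = [3, 0] ⊗ [3, 2] ⊗ w, so R[i,j,k] = a[i]·b[j]·w[k]. Pick indices with nonzero a[1]·b[1] = (3)·(3) = 9. Only the fibre through (1,1,·) is needed: R[1,1,:] = T[1,1,:] − Σₗ aₗ[1]bₗ[1]cₗ = [0, -33] − (3)·(2)·[3, -1] = [-18, -27]. Then w[k] = R[1,1,k] / 9 for each k, giving w = [-18, -27] / 9 = [-2, -3].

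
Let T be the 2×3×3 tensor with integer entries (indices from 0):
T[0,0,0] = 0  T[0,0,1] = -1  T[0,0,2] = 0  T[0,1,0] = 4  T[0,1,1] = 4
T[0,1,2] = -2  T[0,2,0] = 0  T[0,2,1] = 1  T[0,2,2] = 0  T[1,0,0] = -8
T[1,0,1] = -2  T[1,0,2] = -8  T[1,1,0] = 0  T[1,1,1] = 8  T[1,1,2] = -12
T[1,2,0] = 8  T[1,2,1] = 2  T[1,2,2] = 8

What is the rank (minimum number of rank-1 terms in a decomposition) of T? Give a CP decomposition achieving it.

Lower bound: the mode-3 unfolding of T (rows indexed by k, columns by (i,j) = (0,0), (0,1), (0,2), (1,0), (1,1), (1,2)) is [[0, 4, 0, -8, 0, 8], [-1, 4, 1, -2, 8, 2], [0, -2, 0, -8, -12, 8]].
There the 3×3 minor on rows k ∈ {0, 1, 2}, columns (i,j) ∈ {(0,0), (0,1), (1,0)} is det [[0, 4, -8], [-1, 4, -2], [0, -2, -8]] = -48 ≠ 0, so this unfolding has rank ≥ 3; CP rank is at least every unfolding rank, so rank(T) ≥ 3. (Unfolding ranks only ever bound the CP rank from below — rank(T) can be strictly larger than all of them — so the matching upper bound has to come from an explicit 3-term decomposition.)
Upper bound: T is a sum of 3 rank-1 terms, T = [1, -2] (x) [1, 1, -1] (x) [2, 0, 2] + [1, 2] (x) [1, -1, -1] (x) [-2, -2, 0] + [1, 2] (x) [1, 2, -1] (x) [0, 1, -2] (one valid choice — decompositions are not unique — normalised so each a, b is primitive with positive first nonzero entry; check it by expanding all entries), so rank(T) ≤ 3.
These bounds meet, so rank(T) = 3.

rank(T) = 3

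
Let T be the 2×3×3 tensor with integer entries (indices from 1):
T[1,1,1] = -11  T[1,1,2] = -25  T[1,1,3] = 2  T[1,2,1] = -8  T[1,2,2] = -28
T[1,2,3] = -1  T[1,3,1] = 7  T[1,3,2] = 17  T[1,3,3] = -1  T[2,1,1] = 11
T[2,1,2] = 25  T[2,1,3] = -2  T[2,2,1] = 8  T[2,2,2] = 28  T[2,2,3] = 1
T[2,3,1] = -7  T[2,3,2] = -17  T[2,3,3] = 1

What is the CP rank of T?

2

Lower bound: the mode-2 unfolding of T (rows indexed by j, columns by (i,k) = (1,1), (1,2), (1,3), (2,1), (2,2), (2,3)) is [[-11, -25, 2, 11, 25, -2], [-8, -28, -1, 8, 28, 1], [7, 17, -1, -7, -17, 1]].
There the 2×2 minor on rows j ∈ {1, 2}, columns (i,k) ∈ {(1,1), (1,2)} is det [[-11, -25], [-8, -28]] = 108 ≠ 0, so this unfolding has rank ≥ 2; CP rank is at least every unfolding rank, so rank(T) ≥ 2. (Flattening ranks never certify an upper bound on CP rank; for that we must actually write T with 2 rank-1 terms.)
Upper bound — finding two terms. Every mode-1 slice of T is a multiple of one matrix: T[i,:,:] = a[i]·M with a = (1, -1) and M = [[-11, -25, 2], [-8, -28, -1], [7, 17, -1]] (rows indexed by j, columns by k). So it suffices to write M as a sum of two rank-1 matrices.
The rows of M satisfy (row 2) = −5·(row 1) − 9·(row 3), so splitting by rows, M = (1, -5, 0)(-11, -25, 2)ᵀ + (0, -9, 1)(7, 17, -1)ᵀ.
Hence T = (1, -1) ⊗ (1, -5, 0) ⊗ (-11, -25, 2) + (1, -1) ⊗ (0, -9, 1) ⊗ (7, 17, -1), so rank(T) ≤ 2.
These bounds meet, so rank(T) = 2.
Check entry T[1,2,1] = -8: (1)·(-5)·(-11) + (1)·(-9)·(7) = -8.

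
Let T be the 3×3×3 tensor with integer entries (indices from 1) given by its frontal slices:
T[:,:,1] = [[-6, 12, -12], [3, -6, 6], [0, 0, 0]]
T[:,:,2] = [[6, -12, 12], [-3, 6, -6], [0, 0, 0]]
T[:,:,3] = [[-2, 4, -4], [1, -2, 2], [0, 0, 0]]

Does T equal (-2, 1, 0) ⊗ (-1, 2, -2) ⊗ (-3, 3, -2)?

Reconstruct entry (1,1,3) from the claimed factors: Σₗ aₗ[1]bₗ[1]cₗ[3] = (-2)·(-1)·(-2) = -4, but T[1,1,3] = -2. The claim is false.

No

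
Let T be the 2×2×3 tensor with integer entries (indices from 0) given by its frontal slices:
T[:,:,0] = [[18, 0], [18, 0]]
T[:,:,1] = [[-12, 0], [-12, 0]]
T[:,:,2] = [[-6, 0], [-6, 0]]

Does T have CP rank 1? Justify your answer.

Yes

The mode-1 fibre T[:,0,0] = [18, 18] gives a = [1, 1] (primitive direction); the mode-2 fibre T[0,:,0] = [18, 0] gives b = [1, 0]; then c[k] = T[0,0,k] / (a[0]·b[0]) = [18, -12, -6] / 1 = [18, -12, -6].
Expanding [1, 1] ⊗ [1, 0] ⊗ [18, -12, -6] reproduces all 12 entries of T, so T = [1, 1] ⊗ [1, 0] ⊗ [18, -12, -6] and rank(T) ≤ 1.
Equivalently every frontal slice T[:,:,k] is c[k] times the rank-1 matrix [1, 1] ⊗ [1, 0]. So T has rank 1 (it is nonzero).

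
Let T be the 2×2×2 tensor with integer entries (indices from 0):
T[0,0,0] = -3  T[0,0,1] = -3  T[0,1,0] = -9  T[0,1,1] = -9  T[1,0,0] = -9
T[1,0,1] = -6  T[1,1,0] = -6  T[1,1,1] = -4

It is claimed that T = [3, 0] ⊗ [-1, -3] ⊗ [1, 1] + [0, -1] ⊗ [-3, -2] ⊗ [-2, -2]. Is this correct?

No

Reconstruct entry (1,0,0) from the claimed factors: Σₗ aₗ[1]bₗ[0]cₗ[0] = (0)·(-1)·(1) + (-1)·(-3)·(-2) = -6, but T[1,0,0] = -9. The claim is false.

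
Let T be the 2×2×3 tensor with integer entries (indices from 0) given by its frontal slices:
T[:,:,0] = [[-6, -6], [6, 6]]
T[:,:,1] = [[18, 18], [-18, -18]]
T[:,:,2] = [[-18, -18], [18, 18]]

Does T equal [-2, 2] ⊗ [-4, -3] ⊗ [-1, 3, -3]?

Reconstruct entry (0,0,0) from the claimed factors: Σₗ aₗ[0]bₗ[0]cₗ[0] = (-2)·(-4)·(-1) = -8, but T[0,0,0] = -6. The claim is false.

No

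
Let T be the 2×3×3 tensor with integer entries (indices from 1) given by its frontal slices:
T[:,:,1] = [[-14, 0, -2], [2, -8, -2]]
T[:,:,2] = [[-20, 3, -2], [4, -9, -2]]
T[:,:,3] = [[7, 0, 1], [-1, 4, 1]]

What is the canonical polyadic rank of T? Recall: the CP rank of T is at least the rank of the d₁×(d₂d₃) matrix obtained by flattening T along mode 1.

Lower bound: the mode-2 unfolding of T (rows indexed by j, columns by (i,k) = (1,1), (1,2), (1,3), (2,1), (2,2), (2,3)) is [[-14, -20, 7, 2, 4, -1], [0, 3, 0, -8, -9, 4], [-2, -2, 1, -2, -2, 1]].
There the 2×2 minor on rows j ∈ {1, 2}, columns (i,k) ∈ {(1,1), (1,2)} is det [[-14, -20], [0, 3]] = -42 ≠ 0, so this unfolding has rank ≥ 2; CP rank is at least every unfolding rank, so rank(T) ≥ 2. (Unfolding ranks only ever bound the CP rank from below — rank(T) can be strictly larger than all of them — so the matching upper bound has to come from an explicit 2-term decomposition.)
Upper bound — finding two terms. Write S_k = T[:,:,k] for the frontal slices: S₁ = [[-14, 0, -2], [2, -8, -2]], S₂ = [[-20, 3, -2], [4, -9, -2]], S₃ = [[7, 0, 1], [-1, 4, 1]].
If T = a₁ ⊗ b₁ ⊗ c₁ + a₂ ⊗ b₂ ⊗ c₂ then each S_k = c₁[k]·a₁b₁ᵀ + c₂[k]·a₂b₂ᵀ. S₁ and S₂ are linearly independent, so a₁b₁ᵀ and a₂b₂ᵀ must span the same plane of matrices: they are the rank-1 matrices of the form x·S₁ + y·S₂.
The 2×2 minor of x·S₁ + y·S₂ on rows {1,2}, columns {1,2} is 112·x² + 280·xy + 168·y² = 56·(2·x + 3·y)(x + y), vanishing at (x:y) = (3:-2) and (1:-1).
M₁ = 3·S₁ − 2·S₂ = [[-2, -6, -2], [-2, -6, -2]] = (-2)·[1, 1][1, 3, 1]ᵀ and M₂ = S₁ − S₂ = [[6, -3, 0], [-2, 1, 0]] = [3, -1][2, -1, 0]ᵀ, so take a₁ = [1, 1], b₁ = [1, 3, 1], a₂ = [3, -1], b₂ = [2, -1, 0].
Each slice is an integer combination of E₁ = a₁b₁ᵀ and E₂ = a₂b₂ᵀ: S₁ = −2·E₁ − 2·E₂, S₂ = −2·E₁ − 3·E₂, S₃ = E₁ + E₂; reading off coefficients, c₁ = [-2, -2, 1] and c₂ = [-2, -3, 1].
Hence T = [1, 1] ⊗ [1, 3, 1] ⊗ [-2, -2, 1] + [3, -1] ⊗ [2, -1, 0] ⊗ [-2, -3, 1], so rank(T) ≤ 2.
These bounds meet, so rank(T) = 2.
Check entry T[1,2,3] = 0: (1)·(3)·(1) + (3)·(-1)·(1) = 0.

2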